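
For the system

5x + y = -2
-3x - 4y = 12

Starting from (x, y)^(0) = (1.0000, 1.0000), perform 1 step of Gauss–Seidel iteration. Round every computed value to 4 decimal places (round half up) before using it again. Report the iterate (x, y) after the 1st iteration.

(-0.6000, -2.5500)

Iteration 1:
  x = (-2 - (1)·1.0000) / (5) = -0.6000
  y = (12 - (-3)·-0.6000) / (-4) = -2.5500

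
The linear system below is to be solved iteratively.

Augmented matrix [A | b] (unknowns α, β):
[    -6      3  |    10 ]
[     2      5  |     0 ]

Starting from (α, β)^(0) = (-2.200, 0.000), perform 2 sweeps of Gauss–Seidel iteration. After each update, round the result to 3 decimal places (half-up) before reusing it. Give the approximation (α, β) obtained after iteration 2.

Iteration 1:
  α = (10 - (3)·0.000) / (-6) = -1.667
  β = (0 - (2)·-1.667) / (5) = 0.667
Iteration 2:
  α = (10 - (3)·0.667) / (-6) = -1.333
  β = (0 - (2)·-1.333) / (5) = 0.533

(-1.333, 0.533)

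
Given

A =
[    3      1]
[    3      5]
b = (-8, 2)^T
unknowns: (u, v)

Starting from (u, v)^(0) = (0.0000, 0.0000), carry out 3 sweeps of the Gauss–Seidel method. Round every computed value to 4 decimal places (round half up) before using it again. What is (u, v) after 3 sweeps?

(-3.4667, 2.4800)

Iteration 1:
  u = (-8 - (1)·0.0000) / (3) = -2.6667
  v = (2 - (3)·-2.6667) / (5) = 2.0000
Iteration 2:
  u = (-8 - (1)·2.0000) / (3) = -3.3333
  v = (2 - (3)·-3.3333) / (5) = 2.4000
Iteration 3:
  u = (-8 - (1)·2.4000) / (3) = -3.4667
  v = (2 - (3)·-3.4667) / (5) = 2.4800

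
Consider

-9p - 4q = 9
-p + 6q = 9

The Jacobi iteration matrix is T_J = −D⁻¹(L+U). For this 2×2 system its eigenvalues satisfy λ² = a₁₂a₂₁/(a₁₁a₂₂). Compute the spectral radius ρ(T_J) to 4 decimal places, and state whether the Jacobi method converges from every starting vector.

0.2722

a₁₂a₂₁/(a₁₁a₂₂) = (-4)·(-1) / ((-9)·(6)) = -0.074074
ρ = √|-0.074074| = √0.074074 = 0.2722
ρ < 1, so Jacobi converges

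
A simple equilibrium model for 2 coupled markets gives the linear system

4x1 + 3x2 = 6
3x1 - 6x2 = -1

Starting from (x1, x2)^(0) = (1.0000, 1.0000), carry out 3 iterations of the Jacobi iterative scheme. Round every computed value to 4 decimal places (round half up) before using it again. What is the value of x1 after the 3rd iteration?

Iteration 1:
  x1 = (6 - (3)·1.0000) / (4) = 0.7500
  x2 = (-1 - (3)·1.0000) / (-6) = 0.6667
Iteration 2:
  x1 = (6 - (3)·0.6667) / (4) = 1.0000
  x2 = (-1 - (3)·0.7500) / (-6) = 0.5417
Iteration 3:
  x1 = (6 - (3)·0.5417) / (4) = 1.0937
  x2 = (-1 - (3)·1.0000) / (-6) = 0.6667

1.0937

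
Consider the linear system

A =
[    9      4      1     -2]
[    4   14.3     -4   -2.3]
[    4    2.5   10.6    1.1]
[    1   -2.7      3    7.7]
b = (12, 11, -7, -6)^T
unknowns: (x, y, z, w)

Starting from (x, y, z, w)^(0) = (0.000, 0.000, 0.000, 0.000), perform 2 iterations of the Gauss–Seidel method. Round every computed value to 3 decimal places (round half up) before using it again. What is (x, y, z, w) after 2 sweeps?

(1.225, 0.023, -1.094, -0.504)

Iteration 1:
  x = (12 - (4)·0.000 - (1)·0.000 - (-2)·0.000) / (9) = 1.333
  y = (11 - (4)·1.333 - (-4)·0.000 - (-2.3)·0.000) / (14.3) = 0.396
  z = (-7 - (4)·1.333 - (2.5)·0.396 - (1.1)·0.000) / (10.6) = -1.257
  w = (-6 - (1)·1.333 - (-2.7)·0.396 - (3)·-1.257) / (7.7) = -0.324
Iteration 2:
  x = (12 - (4)·0.396 - (1)·-1.257 - (-2)·-0.324) / (9) = 1.225
  y = (11 - (4)·1.225 - (-4)·-1.257 - (-2.3)·-0.324) / (14.3) = 0.023
  z = (-7 - (4)·1.225 - (2.5)·0.023 - (1.1)·-0.324) / (10.6) = -1.094
  w = (-6 - (1)·1.225 - (-2.7)·0.023 - (3)·-1.094) / (7.7) = -0.504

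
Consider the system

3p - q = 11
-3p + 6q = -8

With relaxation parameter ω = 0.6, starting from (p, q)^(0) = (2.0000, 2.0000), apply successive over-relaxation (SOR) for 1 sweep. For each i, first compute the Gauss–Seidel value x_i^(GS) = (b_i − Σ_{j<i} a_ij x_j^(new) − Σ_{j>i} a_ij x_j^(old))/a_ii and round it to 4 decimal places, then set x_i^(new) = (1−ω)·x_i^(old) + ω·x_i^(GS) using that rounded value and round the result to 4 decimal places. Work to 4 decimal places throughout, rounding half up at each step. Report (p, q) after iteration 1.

(3.4000, 1.0200)

Iteration 1:
  p: GS value = (11 - (-1)·2.0000) / (3) = 4.3333;  p ← (1−ω)·2.0000 + ω·4.3333 = 3.4000
  q: GS value = (-8 - (-3)·3.4000) / (6) = 0.3667;  q ← (1−ω)·2.0000 + ω·0.3667 = 1.0200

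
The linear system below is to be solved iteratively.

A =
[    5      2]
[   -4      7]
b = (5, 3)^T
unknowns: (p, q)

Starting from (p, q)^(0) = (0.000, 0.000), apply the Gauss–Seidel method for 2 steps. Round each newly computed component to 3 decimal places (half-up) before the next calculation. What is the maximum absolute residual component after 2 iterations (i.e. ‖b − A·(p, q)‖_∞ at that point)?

0.458

Iteration 1:
  p = (5 - (2)·0.000) / (5) = 1.000
  q = (3 - (-4)·1.000) / (7) = 1.000
Iteration 2:
  p = (5 - (2)·1.000) / (5) = 0.600
  q = (3 - (-4)·0.600) / (7) = 0.771
Residual b − A·x = (0.458, 0.003); ∞-norm = 0.458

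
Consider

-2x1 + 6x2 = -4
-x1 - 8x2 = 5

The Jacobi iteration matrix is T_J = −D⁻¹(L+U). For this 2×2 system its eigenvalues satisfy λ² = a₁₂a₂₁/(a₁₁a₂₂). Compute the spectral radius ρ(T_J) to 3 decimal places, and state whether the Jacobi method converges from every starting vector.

0.612

a₁₂a₂₁/(a₁₁a₂₂) = (6)·(-1) / ((-2)·(-8)) = -0.375000
ρ = √|-0.375000| = √0.375000 = 0.612
ρ < 1, so Jacobi converges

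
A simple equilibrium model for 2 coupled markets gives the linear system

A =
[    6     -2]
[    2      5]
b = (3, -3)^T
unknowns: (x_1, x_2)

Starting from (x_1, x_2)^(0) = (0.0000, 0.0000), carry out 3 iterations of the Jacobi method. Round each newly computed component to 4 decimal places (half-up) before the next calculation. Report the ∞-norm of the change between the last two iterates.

Iteration 1:
  x_1 = (3 - (-2)·0.0000) / (6) = 0.5000
  x_2 = (-3 - (2)·0.0000) / (5) = -0.6000
Iteration 2:
  x_1 = (3 - (-2)·-0.6000) / (6) = 0.3000
  x_2 = (-3 - (2)·0.5000) / (5) = -0.8000
Iteration 3:
  x_1 = (3 - (-2)·-0.8000) / (6) = 0.2333
  x_2 = (-3 - (2)·0.3000) / (5) = -0.7200
Change: (-0.0667, 0.0800) → max |·| = 0.0800

0.0800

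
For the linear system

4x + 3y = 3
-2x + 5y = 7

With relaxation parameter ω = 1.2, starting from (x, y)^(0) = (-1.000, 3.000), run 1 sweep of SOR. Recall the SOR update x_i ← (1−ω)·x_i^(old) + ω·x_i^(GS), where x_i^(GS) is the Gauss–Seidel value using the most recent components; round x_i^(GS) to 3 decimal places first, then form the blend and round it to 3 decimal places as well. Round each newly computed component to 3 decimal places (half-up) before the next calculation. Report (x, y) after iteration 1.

(-1.600, 0.312)

Iteration 1:
  x: GS value = (3 - (3)·3.000) / (4) = -1.500;  x ← (1−ω)·-1.000 + ω·-1.500 = -1.600
  y: GS value = (7 - (-2)·-1.600) / (5) = 0.760;  y ← (1−ω)·3.000 + ω·0.760 = 0.312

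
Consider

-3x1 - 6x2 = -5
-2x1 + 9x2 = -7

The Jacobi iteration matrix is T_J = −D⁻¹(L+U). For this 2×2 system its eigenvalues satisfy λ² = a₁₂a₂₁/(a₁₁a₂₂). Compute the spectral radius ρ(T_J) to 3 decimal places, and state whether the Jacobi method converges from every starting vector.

a₁₂a₂₁/(a₁₁a₂₂) = (-6)·(-2) / ((-3)·(9)) = -0.444444
ρ = √|-0.444444| = √0.444444 = 0.667
ρ < 1, so Jacobi converges

0.667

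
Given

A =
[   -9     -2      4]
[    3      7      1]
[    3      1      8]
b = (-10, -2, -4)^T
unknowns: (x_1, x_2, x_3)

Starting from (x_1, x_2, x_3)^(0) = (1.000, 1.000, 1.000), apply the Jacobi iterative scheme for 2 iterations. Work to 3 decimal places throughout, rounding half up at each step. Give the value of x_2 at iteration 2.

Iteration 1:
  x_1 = (-10 - (-2)·1.000 - (4)·1.000) / (-9) = 1.333
  x_2 = (-2 - (3)·1.000 - (1)·1.000) / (7) = -0.857
  x_3 = (-4 - (3)·1.000 - (1)·1.000) / (8) = -1.000
Iteration 2:
  x_1 = (-10 - (-2)·-0.857 - (4)·-1.000) / (-9) = 0.857
  x_2 = (-2 - (3)·1.333 - (1)·-1.000) / (7) = -0.714
  x_3 = (-4 - (3)·1.333 - (1)·-0.857) / (8) = -0.893

-0.714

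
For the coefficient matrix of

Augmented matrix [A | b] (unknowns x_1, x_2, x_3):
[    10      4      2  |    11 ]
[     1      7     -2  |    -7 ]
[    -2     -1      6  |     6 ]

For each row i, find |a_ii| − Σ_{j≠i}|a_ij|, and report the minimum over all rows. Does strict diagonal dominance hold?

row 1: |10| − (4+2) = 4
row 2: |7| − (1+2) = 4
row 3: |6| − (2+1) = 3
minimum over rows = 3 → strictly diagonally dominant (convergence guaranteed)

3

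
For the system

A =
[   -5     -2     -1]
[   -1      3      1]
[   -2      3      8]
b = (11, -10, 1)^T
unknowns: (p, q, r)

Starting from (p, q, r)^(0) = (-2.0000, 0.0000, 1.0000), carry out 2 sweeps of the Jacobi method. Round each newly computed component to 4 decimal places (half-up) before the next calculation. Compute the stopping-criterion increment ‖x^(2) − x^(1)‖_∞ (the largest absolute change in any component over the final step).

Iteration 1:
  p = (11 - (-2)·0.0000 - (-1)·1.0000) / (-5) = -2.4000
  q = (-10 - (-1)·-2.0000 - (1)·1.0000) / (3) = -4.3333
  r = (1 - (-2)·-2.0000 - (3)·0.0000) / (8) = -0.3750
Iteration 2:
  p = (11 - (-2)·-4.3333 - (-1)·-0.3750) / (-5) = -0.3917
  q = (-10 - (-1)·-2.4000 - (1)·-0.3750) / (3) = -4.0083
  r = (1 - (-2)·-2.4000 - (3)·-4.3333) / (8) = 1.1500
Change: (2.0083, 0.3250, 1.5250) → max |·| = 2.0083

2.0083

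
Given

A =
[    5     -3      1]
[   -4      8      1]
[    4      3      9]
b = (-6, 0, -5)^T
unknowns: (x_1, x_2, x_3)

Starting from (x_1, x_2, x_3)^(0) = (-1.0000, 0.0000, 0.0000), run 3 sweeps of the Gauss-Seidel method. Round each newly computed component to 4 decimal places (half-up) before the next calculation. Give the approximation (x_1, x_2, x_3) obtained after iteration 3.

Iteration 1:
  x_1 = (-6 - (-3)·0.0000 - (1)·0.0000) / (5) = -1.2000
  x_2 = (0 - (-4)·-1.2000 - (1)·0.0000) / (8) = -0.6000
  x_3 = (-5 - (4)·-1.2000 - (3)·-0.6000) / (9) = 0.1778
Iteration 2:
  x_1 = (-6 - (-3)·-0.6000 - (1)·0.1778) / (5) = -1.5956
  x_2 = (0 - (-4)·-1.5956 - (1)·0.1778) / (8) = -0.8200
  x_3 = (-5 - (4)·-1.5956 - (3)·-0.8200) / (9) = 0.4269
Iteration 3:
  x_1 = (-6 - (-3)·-0.8200 - (1)·0.4269) / (5) = -1.7774
  x_2 = (0 - (-4)·-1.7774 - (1)·0.4269) / (8) = -0.9421
  x_3 = (-5 - (4)·-1.7774 - (3)·-0.9421) / (9) = 0.5484

(-1.7774, -0.9421, 0.5484)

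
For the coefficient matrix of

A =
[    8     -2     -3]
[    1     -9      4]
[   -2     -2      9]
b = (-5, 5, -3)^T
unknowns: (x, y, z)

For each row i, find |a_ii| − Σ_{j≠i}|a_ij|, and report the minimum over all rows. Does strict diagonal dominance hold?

3

row 1: |8| − (2+3) = 3
row 2: |-9| − (1+4) = 4
row 3: |9| − (2+2) = 5
minimum over rows = 3 → strictly diagonally dominant (convergence guaranteed)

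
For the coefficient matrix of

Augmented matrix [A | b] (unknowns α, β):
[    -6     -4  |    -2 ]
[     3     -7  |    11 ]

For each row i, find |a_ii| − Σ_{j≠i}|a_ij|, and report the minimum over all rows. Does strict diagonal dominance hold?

row 1: |-6| − (4) = 2
row 2: |-7| − (3) = 4
minimum over rows = 2 → strictly diagonally dominant (convergence guaranteed)

2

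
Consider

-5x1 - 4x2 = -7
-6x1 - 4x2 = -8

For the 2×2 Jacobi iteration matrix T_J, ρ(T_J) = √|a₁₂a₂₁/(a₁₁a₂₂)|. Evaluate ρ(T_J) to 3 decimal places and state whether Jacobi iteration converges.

1.095

a₁₂a₂₁/(a₁₁a₂₂) = (-4)·(-6) / ((-5)·(-4)) = 1.200000
ρ = √|1.200000| = √1.200000 = 1.095
ρ > 1, so Jacobi diverges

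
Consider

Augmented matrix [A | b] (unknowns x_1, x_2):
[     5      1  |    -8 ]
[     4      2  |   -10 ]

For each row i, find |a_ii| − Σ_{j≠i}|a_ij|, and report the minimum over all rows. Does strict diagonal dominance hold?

-2

row 1: |5| − (1) = 4
row 2: |2| − (4) = -2
minimum over rows = -2 → not strictly diagonally dominant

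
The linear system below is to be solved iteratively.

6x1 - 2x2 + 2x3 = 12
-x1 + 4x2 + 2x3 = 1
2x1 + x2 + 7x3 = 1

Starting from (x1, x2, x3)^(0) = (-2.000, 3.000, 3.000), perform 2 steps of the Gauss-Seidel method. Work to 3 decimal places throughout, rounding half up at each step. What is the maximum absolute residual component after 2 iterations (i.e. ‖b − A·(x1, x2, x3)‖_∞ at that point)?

3.634

Iteration 1:
  x1 = (12 - (-2)·3.000 - (2)·3.000) / (6) = 2.000
  x2 = (1 - (-1)·2.000 - (2)·3.000) / (4) = -0.750
  x3 = (1 - (2)·2.000 - (1)·-0.750) / (7) = -0.321
Iteration 2:
  x1 = (12 - (-2)·-0.750 - (2)·-0.321) / (6) = 1.857
  x2 = (1 - (-1)·1.857 - (2)·-0.321) / (4) = 0.875
  x3 = (1 - (2)·1.857 - (1)·0.875) / (7) = -0.513
Residual b − A·x = (3.634, 0.383, 0.002); ∞-norm = 3.634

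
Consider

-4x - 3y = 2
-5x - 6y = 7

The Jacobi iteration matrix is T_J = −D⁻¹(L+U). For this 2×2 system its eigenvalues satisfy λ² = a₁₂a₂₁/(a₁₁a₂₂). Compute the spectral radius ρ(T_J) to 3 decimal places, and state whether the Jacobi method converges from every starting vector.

0.791

a₁₂a₂₁/(a₁₁a₂₂) = (-3)·(-5) / ((-4)·(-6)) = 0.625000
ρ = √|0.625000| = √0.625000 = 0.791
ρ < 1, so Jacobi converges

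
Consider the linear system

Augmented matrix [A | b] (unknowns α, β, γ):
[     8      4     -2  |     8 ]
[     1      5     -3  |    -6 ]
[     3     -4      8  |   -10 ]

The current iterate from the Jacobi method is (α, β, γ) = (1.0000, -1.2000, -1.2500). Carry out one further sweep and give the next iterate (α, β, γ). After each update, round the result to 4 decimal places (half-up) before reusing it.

One sweep:
  α = (8 - (4)·-1.2000 - (-2)·-1.2500) / (8) = 1.2875
  β = (-6 - (1)·1.0000 - (-3)·-1.2500) / (5) = -2.1500
  γ = (-10 - (3)·1.0000 - (-4)·-1.2000) / (8) = -2.2250

(1.2875, -2.1500, -2.2250)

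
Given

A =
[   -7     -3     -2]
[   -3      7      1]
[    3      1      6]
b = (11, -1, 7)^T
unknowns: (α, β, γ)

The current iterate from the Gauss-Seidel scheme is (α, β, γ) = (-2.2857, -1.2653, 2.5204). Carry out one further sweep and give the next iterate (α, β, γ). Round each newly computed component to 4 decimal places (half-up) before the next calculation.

(-1.7493, -1.2526, 2.2501)

One sweep:
  α = (11 - (-3)·-1.2653 - (-2)·2.5204) / (-7) = -1.7493
  β = (-1 - (-3)·-1.7493 - (1)·2.5204) / (7) = -1.2526
  γ = (7 - (3)·-1.7493 - (1)·-1.2526) / (6) = 2.2501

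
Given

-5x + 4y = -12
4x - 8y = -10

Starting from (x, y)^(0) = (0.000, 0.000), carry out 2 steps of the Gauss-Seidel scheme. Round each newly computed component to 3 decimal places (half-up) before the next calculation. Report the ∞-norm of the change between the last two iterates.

Iteration 1:
  x = (-12 - (4)·0.000) / (-5) = 2.400
  y = (-10 - (4)·2.400) / (-8) = 2.450
Iteration 2:
  x = (-12 - (4)·2.450) / (-5) = 4.360
  y = (-10 - (4)·4.360) / (-8) = 3.430
Change: (1.960, 0.980) → max |·| = 1.960

1.960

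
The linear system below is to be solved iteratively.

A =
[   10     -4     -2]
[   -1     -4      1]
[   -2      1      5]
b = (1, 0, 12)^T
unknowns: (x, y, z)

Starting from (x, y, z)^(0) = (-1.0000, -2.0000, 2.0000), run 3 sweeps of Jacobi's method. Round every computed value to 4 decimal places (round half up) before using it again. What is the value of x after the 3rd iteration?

Iteration 1:
  x = (1 - (-4)·-2.0000 - (-2)·2.0000) / (10) = -0.3000
  y = (0 - (-1)·-1.0000 - (1)·2.0000) / (-4) = 0.7500
  z = (12 - (-2)·-1.0000 - (1)·-2.0000) / (5) = 2.4000
Iteration 2:
  x = (1 - (-4)·0.7500 - (-2)·2.4000) / (10) = 0.8800
  y = (0 - (-1)·-0.3000 - (1)·2.4000) / (-4) = 0.6750
  z = (12 - (-2)·-0.3000 - (1)·0.7500) / (5) = 2.1300
Iteration 3:
  x = (1 - (-4)·0.6750 - (-2)·2.1300) / (10) = 0.7960
  y = (0 - (-1)·0.8800 - (1)·2.1300) / (-4) = 0.3125
  z = (12 - (-2)·0.8800 - (1)·0.6750) / (5) = 2.6170

0.7960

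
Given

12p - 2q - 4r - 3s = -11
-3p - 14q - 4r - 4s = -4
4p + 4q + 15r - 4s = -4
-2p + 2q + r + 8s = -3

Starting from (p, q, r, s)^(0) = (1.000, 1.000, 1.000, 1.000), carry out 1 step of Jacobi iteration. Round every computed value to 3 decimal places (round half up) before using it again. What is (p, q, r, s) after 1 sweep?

Iteration 1:
  p = (-11 - (-2)·1.000 - (-4)·1.000 - (-3)·1.000) / (12) = -0.167
  q = (-4 - (-3)·1.000 - (-4)·1.000 - (-4)·1.000) / (-14) = -0.500
  r = (-4 - (4)·1.000 - (4)·1.000 - (-4)·1.000) / (15) = -0.533
  s = (-3 - (-2)·1.000 - (2)·1.000 - (1)·1.000) / (8) = -0.500

(-0.167, -0.500, -0.533, -0.500)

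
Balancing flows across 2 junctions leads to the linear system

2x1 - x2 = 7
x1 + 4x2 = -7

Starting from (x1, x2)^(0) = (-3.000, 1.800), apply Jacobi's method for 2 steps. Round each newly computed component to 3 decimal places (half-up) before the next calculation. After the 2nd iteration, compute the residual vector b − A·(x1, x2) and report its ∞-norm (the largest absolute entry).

Iteration 1:
  x1 = (7 - (-1)·1.800) / (2) = 4.400
  x2 = (-7 - (1)·-3.000) / (4) = -1.000
Iteration 2:
  x1 = (7 - (-1)·-1.000) / (2) = 3.000
  x2 = (-7 - (1)·4.400) / (4) = -2.850
Residual b − A·x = (-1.850, 1.400); ∞-norm = 1.850

1.850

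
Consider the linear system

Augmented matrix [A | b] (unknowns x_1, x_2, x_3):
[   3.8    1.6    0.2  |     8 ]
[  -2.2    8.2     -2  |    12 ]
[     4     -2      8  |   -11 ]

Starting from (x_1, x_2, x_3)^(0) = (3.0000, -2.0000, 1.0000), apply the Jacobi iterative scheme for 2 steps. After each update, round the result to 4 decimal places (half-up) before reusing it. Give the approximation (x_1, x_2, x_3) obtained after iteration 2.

(1.2251, 1.4169, -2.1943)

Iteration 1:
  x_1 = (8 - (1.6)·-2.0000 - (0.2)·1.0000) / (3.8) = 2.8947
  x_2 = (12 - (-2.2)·3.0000 - (-2)·1.0000) / (8.2) = 2.5122
  x_3 = (-11 - (4)·3.0000 - (-2)·-2.0000) / (8) = -3.3750
Iteration 2:
  x_1 = (8 - (1.6)·2.5122 - (0.2)·-3.3750) / (3.8) = 1.2251
  x_2 = (12 - (-2.2)·2.8947 - (-2)·-3.3750) / (8.2) = 1.4169
  x_3 = (-11 - (4)·2.8947 - (-2)·2.5122) / (8) = -2.1943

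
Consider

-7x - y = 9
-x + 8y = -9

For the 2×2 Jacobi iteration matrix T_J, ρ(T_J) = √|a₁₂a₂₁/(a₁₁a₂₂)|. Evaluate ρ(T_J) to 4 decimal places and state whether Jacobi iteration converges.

a₁₂a₂₁/(a₁₁a₂₂) = (-1)·(-1) / ((-7)·(8)) = -0.017857
ρ = √|-0.017857| = √0.017857 = 0.1336
ρ < 1, so Jacobi converges

0.1336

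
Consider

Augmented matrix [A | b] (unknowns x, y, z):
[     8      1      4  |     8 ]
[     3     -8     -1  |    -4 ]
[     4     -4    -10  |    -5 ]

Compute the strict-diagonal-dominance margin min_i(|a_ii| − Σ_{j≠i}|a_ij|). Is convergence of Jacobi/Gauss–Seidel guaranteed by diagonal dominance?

row 1: |8| − (1+4) = 3
row 2: |-8| − (3+1) = 4
row 3: |-10| − (4+4) = 2
minimum over rows = 2 → strictly diagonally dominant (convergence guaranteed)

2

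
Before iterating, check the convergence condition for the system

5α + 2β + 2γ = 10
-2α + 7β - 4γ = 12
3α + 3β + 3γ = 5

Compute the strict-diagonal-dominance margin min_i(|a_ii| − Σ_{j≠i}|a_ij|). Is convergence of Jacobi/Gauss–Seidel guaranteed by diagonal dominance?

-3

row 1: |5| − (2+2) = 1
row 2: |7| − (2+4) = 1
row 3: |3| − (3+3) = -3
minimum over rows = -3 → not strictly diagonally dominant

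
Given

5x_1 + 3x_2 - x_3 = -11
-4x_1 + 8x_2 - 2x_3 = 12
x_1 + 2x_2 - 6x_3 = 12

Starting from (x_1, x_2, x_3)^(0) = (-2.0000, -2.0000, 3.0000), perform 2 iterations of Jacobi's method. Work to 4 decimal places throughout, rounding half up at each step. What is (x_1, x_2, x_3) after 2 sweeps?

(-3.5500, 0.5500, -1.6500)

Iteration 1:
  x_1 = (-11 - (3)·-2.0000 - (-1)·3.0000) / (5) = -0.4000
  x_2 = (12 - (-4)·-2.0000 - (-2)·3.0000) / (8) = 1.2500
  x_3 = (12 - (1)·-2.0000 - (2)·-2.0000) / (-6) = -3.0000
Iteration 2:
  x_1 = (-11 - (3)·1.2500 - (-1)·-3.0000) / (5) = -3.5500
  x_2 = (12 - (-4)·-0.4000 - (-2)·-3.0000) / (8) = 0.5500
  x_3 = (12 - (1)·-0.4000 - (2)·1.2500) / (-6) = -1.6500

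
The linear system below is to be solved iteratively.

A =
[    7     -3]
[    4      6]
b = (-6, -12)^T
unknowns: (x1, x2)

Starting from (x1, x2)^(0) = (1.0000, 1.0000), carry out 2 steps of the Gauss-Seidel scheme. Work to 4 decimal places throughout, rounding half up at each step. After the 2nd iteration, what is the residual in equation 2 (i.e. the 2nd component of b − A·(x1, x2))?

0.0000

Iteration 1:
  x1 = (-6 - (-3)·1.0000) / (7) = -0.4286
  x2 = (-12 - (4)·-0.4286) / (6) = -1.7143
Iteration 2:
  x1 = (-6 - (-3)·-1.7143) / (7) = -1.5918
  x2 = (-12 - (4)·-1.5918) / (6) = -0.9388
Residual b − A·x = (2.3262, 0.0000)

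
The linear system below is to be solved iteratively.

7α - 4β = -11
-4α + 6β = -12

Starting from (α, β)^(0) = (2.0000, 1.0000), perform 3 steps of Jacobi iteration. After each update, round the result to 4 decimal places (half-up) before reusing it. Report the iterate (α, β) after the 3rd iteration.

(-3.0953, -3.3016)

Iteration 1:
  α = (-11 - (-4)·1.0000) / (7) = -1.0000
  β = (-12 - (-4)·2.0000) / (6) = -0.6667
Iteration 2:
  α = (-11 - (-4)·-0.6667) / (7) = -1.9524
  β = (-12 - (-4)·-1.0000) / (6) = -2.6667
Iteration 3:
  α = (-11 - (-4)·-2.6667) / (7) = -3.0953
  β = (-12 - (-4)·-1.9524) / (6) = -3.3016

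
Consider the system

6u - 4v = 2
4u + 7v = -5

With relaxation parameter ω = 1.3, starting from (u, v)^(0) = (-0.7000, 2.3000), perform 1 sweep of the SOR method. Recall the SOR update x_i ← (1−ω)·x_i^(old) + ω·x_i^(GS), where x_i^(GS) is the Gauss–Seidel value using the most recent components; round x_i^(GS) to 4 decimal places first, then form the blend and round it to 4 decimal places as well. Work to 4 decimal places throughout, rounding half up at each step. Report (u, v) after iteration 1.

(2.6367, -3.5773)

Iteration 1:
  u: GS value = (2 - (-4)·2.3000) / (6) = 1.8667;  u ← (1−ω)·-0.7000 + ω·1.8667 = 2.6367
  v: GS value = (-5 - (4)·2.6367) / (7) = -2.2210;  v ← (1−ω)·2.3000 + ω·-2.2210 = -3.5773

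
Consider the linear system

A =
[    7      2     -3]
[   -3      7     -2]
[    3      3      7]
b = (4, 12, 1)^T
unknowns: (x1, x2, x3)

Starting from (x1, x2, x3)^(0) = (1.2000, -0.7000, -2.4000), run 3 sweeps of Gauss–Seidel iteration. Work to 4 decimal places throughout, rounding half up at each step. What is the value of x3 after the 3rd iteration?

-0.3504

Iteration 1:
  x1 = (4 - (2)·-0.7000 - (-3)·-2.4000) / (7) = -0.2571
  x2 = (12 - (-3)·-0.2571 - (-2)·-2.4000) / (7) = 0.9184
  x3 = (1 - (3)·-0.2571 - (3)·0.9184) / (7) = -0.1406
Iteration 2:
  x1 = (4 - (2)·0.9184 - (-3)·-0.1406) / (7) = 0.2488
  x2 = (12 - (-3)·0.2488 - (-2)·-0.1406) / (7) = 1.7807
  x3 = (1 - (3)·0.2488 - (3)·1.7807) / (7) = -0.7269
Iteration 3:
  x1 = (4 - (2)·1.7807 - (-3)·-0.7269) / (7) = -0.2489
  x2 = (12 - (-3)·-0.2489 - (-2)·-0.7269) / (7) = 1.3999
  x3 = (1 - (3)·-0.2489 - (3)·1.3999) / (7) = -0.3504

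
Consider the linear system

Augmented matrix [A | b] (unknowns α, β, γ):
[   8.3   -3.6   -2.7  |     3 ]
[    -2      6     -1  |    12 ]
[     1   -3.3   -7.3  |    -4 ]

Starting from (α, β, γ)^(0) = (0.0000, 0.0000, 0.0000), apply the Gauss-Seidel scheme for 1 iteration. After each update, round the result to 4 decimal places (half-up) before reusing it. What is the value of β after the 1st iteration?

Iteration 1:
  α = (3 - (-3.6)·0.0000 - (-2.7)·0.0000) / (8.3) = 0.3614
  β = (12 - (-2)·0.3614 - (-1)·0.0000) / (6) = 2.1205
  γ = (-4 - (1)·0.3614 - (-3.3)·2.1205) / (-7.3) = -0.3611

2.1205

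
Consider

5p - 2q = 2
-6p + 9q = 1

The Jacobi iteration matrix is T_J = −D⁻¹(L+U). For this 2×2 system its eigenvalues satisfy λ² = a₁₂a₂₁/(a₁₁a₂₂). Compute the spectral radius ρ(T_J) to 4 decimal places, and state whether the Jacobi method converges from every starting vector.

a₁₂a₂₁/(a₁₁a₂₂) = (-2)·(-6) / ((5)·(9)) = 0.266667
ρ = √|0.266667| = √0.266667 = 0.5164
ρ < 1, so Jacobi converges

0.5164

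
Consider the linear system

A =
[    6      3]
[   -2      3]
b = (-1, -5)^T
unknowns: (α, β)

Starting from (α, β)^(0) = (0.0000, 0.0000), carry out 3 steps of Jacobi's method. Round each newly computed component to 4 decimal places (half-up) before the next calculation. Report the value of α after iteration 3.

Iteration 1:
  α = (-1 - (3)·0.0000) / (6) = -0.1667
  β = (-5 - (-2)·0.0000) / (3) = -1.6667
Iteration 2:
  α = (-1 - (3)·-1.6667) / (6) = 0.6667
  β = (-5 - (-2)·-0.1667) / (3) = -1.7778
Iteration 3:
  α = (-1 - (3)·-1.7778) / (6) = 0.7222
  β = (-5 - (-2)·0.6667) / (3) = -1.2222

0.7222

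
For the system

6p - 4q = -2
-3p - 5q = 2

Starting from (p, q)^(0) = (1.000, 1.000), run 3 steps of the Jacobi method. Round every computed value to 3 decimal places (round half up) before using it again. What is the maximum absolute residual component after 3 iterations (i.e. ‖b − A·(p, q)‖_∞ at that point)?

Iteration 1:
  p = (-2 - (-4)·1.000) / (6) = 0.333
  q = (2 - (-3)·1.000) / (-5) = -1.000
Iteration 2:
  p = (-2 - (-4)·-1.000) / (6) = -1.000
  q = (2 - (-3)·0.333) / (-5) = -0.600
Iteration 3:
  p = (-2 - (-4)·-0.600) / (6) = -0.733
  q = (2 - (-3)·-1.000) / (-5) = 0.200
Residual b − A·x = (3.198, 0.801); ∞-norm = 3.198

3.198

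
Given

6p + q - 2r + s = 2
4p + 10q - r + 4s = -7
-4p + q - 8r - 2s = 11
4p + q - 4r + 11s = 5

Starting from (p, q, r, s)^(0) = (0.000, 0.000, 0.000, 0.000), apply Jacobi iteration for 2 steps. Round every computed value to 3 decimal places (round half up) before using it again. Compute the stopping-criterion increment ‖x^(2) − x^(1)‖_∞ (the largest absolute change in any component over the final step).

Iteration 1:
  p = (2 - (1)·0.000 - (-2)·0.000 - (1)·0.000) / (6) = 0.333
  q = (-7 - (4)·0.000 - (-1)·0.000 - (4)·0.000) / (10) = -0.700
  r = (11 - (-4)·0.000 - (1)·0.000 - (-2)·0.000) / (-8) = -1.375
  s = (5 - (4)·0.000 - (1)·0.000 - (-4)·0.000) / (11) = 0.455
Iteration 2:
  p = (2 - (1)·-0.700 - (-2)·-1.375 - (1)·0.455) / (6) = -0.084
  q = (-7 - (4)·0.333 - (-1)·-1.375 - (4)·0.455) / (10) = -1.153
  r = (11 - (-4)·0.333 - (1)·-0.700 - (-2)·0.455) / (-8) = -1.743
  s = (5 - (4)·0.333 - (1)·-0.700 - (-4)·-1.375) / (11) = -0.103
Change: (-0.417, -0.453, -0.368, -0.558) → max |·| = 0.558

0.558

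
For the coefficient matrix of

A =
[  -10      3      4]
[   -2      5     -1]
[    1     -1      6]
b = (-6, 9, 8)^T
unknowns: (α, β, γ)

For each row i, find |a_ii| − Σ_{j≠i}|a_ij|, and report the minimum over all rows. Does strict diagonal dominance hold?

2

row 1: |-10| − (3+4) = 3
row 2: |5| − (2+1) = 2
row 3: |6| − (1+1) = 4
minimum over rows = 2 → strictly diagonally dominant (convergence guaranteed)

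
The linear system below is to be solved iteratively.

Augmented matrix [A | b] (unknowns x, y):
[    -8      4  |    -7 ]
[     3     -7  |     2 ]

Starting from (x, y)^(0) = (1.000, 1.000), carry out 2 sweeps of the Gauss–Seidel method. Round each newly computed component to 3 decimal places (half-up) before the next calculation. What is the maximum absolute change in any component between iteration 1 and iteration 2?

Iteration 1:
  x = (-7 - (4)·1.000) / (-8) = 1.375
  y = (2 - (3)·1.375) / (-7) = 0.304
Iteration 2:
  x = (-7 - (4)·0.304) / (-8) = 1.027
  y = (2 - (3)·1.027) / (-7) = 0.154
Change: (-0.348, -0.150) → max |·| = 0.348

0.348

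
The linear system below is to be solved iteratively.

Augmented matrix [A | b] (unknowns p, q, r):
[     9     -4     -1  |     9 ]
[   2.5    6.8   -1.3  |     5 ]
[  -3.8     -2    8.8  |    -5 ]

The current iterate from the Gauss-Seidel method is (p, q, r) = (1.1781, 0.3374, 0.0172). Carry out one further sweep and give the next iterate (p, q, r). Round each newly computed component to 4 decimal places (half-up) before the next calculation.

One sweep:
  p = (9 - (-4)·0.3374 - (-1)·0.0172) / (9) = 1.1519
  q = (5 - (2.5)·1.1519 - (-1.3)·0.0172) / (6.8) = 0.3151
  r = (-5 - (-3.8)·1.1519 - (-2)·0.3151) / (8.8) = 0.0008

(1.1519, 0.3151, 0.0008)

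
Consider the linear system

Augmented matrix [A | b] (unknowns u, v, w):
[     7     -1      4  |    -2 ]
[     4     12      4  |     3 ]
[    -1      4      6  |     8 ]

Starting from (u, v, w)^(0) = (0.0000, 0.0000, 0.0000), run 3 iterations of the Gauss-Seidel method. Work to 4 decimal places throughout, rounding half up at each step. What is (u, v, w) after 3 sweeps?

(-0.8744, 0.1832, 1.0655)

Iteration 1:
  u = (-2 - (-1)·0.0000 - (4)·0.0000) / (7) = -0.2857
  v = (3 - (4)·-0.2857 - (4)·0.0000) / (12) = 0.3452
  w = (8 - (-1)·-0.2857 - (4)·0.3452) / (6) = 1.0556
Iteration 2:
  u = (-2 - (-1)·0.3452 - (4)·1.0556) / (7) = -0.8396
  v = (3 - (4)·-0.8396 - (4)·1.0556) / (12) = 0.1780
  w = (8 - (-1)·-0.8396 - (4)·0.1780) / (6) = 1.0747
Iteration 3:
  u = (-2 - (-1)·0.1780 - (4)·1.0747) / (7) = -0.8744
  v = (3 - (4)·-0.8744 - (4)·1.0747) / (12) = 0.1832
  w = (8 - (-1)·-0.8744 - (4)·0.1832) / (6) = 1.0655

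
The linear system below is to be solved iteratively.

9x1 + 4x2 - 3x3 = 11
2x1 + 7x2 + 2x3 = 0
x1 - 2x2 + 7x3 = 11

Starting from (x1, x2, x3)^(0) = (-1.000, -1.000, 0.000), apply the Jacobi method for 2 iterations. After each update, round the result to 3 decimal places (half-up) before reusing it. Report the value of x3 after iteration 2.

Iteration 1:
  x1 = (11 - (4)·-1.000 - (-3)·0.000) / (9) = 1.667
  x2 = (0 - (2)·-1.000 - (2)·0.000) / (7) = 0.286
  x3 = (11 - (1)·-1.000 - (-2)·-1.000) / (7) = 1.429
Iteration 2:
  x1 = (11 - (4)·0.286 - (-3)·1.429) / (9) = 1.571
  x2 = (0 - (2)·1.667 - (2)·1.429) / (7) = -0.885
  x3 = (11 - (1)·1.667 - (-2)·0.286) / (7) = 1.415

1.415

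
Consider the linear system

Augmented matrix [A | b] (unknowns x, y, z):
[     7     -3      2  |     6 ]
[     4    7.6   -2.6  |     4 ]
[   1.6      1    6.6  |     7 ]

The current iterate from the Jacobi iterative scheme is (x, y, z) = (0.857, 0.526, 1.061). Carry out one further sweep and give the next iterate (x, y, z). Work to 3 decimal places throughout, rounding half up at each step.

One sweep:
  x = (6 - (-3)·0.526 - (2)·1.061) / (7) = 0.779
  y = (4 - (4)·0.857 - (-2.6)·1.061) / (7.6) = 0.438
  z = (7 - (1.6)·0.857 - (1)·0.526) / (6.6) = 0.773

(0.779, 0.438, 0.773)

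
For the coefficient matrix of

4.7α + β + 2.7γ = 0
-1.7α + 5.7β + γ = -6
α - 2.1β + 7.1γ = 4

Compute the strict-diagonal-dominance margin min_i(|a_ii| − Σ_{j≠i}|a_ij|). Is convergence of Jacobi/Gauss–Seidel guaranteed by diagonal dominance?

row 1: |4.7| − (1+2.7) = 1
row 2: |5.7| − (1.7+1) = 3
row 3: |7.1| − (1+2.1) = 4
minimum over rows = 1 → strictly diagonally dominant (convergence guaranteed)

1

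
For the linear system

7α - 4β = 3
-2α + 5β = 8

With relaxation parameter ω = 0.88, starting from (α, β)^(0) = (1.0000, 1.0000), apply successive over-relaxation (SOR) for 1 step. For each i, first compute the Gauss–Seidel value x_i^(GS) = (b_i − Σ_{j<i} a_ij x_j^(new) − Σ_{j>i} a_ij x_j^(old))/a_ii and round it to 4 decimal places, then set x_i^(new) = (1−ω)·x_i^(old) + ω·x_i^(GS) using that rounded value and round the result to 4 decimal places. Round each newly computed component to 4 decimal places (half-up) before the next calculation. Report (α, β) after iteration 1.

Iteration 1:
  α: GS value = (3 - (-4)·1.0000) / (7) = 1.0000;  α ← (1−ω)·1.0000 + ω·1.0000 = 1.0000
  β: GS value = (8 - (-2)·1.0000) / (5) = 2.0000;  β ← (1−ω)·1.0000 + ω·2.0000 = 1.8800

(1.0000, 1.8800)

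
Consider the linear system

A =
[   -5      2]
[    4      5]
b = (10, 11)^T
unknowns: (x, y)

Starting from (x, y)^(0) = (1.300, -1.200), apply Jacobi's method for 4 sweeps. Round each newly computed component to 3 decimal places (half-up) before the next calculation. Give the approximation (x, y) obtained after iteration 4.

(-0.628, 2.461)

Iteration 1:
  x = (10 - (2)·-1.200) / (-5) = -2.480
  y = (11 - (4)·1.300) / (5) = 1.160
Iteration 2:
  x = (10 - (2)·1.160) / (-5) = -1.536
  y = (11 - (4)·-2.480) / (5) = 4.184
Iteration 3:
  x = (10 - (2)·4.184) / (-5) = -0.326
  y = (11 - (4)·-1.536) / (5) = 3.429
Iteration 4:
  x = (10 - (2)·3.429) / (-5) = -0.628
  y = (11 - (4)·-0.326) / (5) = 2.461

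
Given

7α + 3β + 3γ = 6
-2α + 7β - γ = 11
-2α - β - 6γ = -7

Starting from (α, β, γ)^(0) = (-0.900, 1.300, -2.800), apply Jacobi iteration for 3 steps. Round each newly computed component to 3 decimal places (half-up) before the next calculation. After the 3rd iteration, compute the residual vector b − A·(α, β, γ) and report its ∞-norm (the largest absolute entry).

1.007

Iteration 1:
  α = (6 - (3)·1.300 - (3)·-2.800) / (7) = 1.500
  β = (11 - (-2)·-0.900 - (-1)·-2.800) / (7) = 0.914
  γ = (-7 - (-2)·-0.900 - (-1)·1.300) / (-6) = 1.250
Iteration 2:
  α = (6 - (3)·0.914 - (3)·1.250) / (7) = -0.070
  β = (11 - (-2)·1.500 - (-1)·1.250) / (7) = 2.179
  γ = (-7 - (-2)·1.500 - (-1)·0.914) / (-6) = 0.514
Iteration 3:
  α = (6 - (3)·2.179 - (3)·0.514) / (7) = -0.297
  β = (11 - (-2)·-0.070 - (-1)·0.514) / (7) = 1.625
  γ = (-7 - (-2)·-0.070 - (-1)·2.179) / (-6) = 0.827
Residual b − A·x = (0.723, -0.142, -1.007); ∞-norm = 1.007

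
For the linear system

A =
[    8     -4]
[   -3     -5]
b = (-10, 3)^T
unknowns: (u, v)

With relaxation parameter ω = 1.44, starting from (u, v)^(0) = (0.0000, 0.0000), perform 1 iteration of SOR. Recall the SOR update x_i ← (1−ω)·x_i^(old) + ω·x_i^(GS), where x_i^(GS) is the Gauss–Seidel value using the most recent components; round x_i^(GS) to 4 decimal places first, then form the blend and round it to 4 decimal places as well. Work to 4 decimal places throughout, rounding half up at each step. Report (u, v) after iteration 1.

(-1.8000, 0.6912)

Iteration 1:
  u: GS value = (-10 - (-4)·0.0000) / (8) = -1.2500;  u ← (1−ω)·0.0000 + ω·-1.2500 = -1.8000
  v: GS value = (3 - (-3)·-1.8000) / (-5) = 0.4800;  v ← (1−ω)·0.0000 + ω·0.4800 = 0.6912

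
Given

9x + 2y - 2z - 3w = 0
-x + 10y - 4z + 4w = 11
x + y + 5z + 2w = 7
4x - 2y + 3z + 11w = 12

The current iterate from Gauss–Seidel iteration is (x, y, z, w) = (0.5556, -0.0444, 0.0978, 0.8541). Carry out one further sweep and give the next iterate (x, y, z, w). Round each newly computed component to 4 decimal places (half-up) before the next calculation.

(0.3163, 0.8291, 0.8293, 0.9005)

One sweep:
  x = (0 - (2)·-0.0444 - (-2)·0.0978 - (-3)·0.8541) / (9) = 0.3163
  y = (11 - (-1)·0.3163 - (-4)·0.0978 - (4)·0.8541) / (10) = 0.8291
  z = (7 - (1)·0.3163 - (1)·0.8291 - (2)·0.8541) / (5) = 0.8293
  w = (12 - (4)·0.3163 - (-2)·0.8291 - (3)·0.8293) / (11) = 0.9005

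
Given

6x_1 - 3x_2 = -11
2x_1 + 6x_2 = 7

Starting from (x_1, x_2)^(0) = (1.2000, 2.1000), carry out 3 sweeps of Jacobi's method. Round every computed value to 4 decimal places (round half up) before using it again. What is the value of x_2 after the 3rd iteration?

1.6500

Iteration 1:
  x_1 = (-11 - (-3)·2.1000) / (6) = -0.7833
  x_2 = (7 - (2)·1.2000) / (6) = 0.7667
Iteration 2:
  x_1 = (-11 - (-3)·0.7667) / (6) = -1.4500
  x_2 = (7 - (2)·-0.7833) / (6) = 1.4278
Iteration 3:
  x_1 = (-11 - (-3)·1.4278) / (6) = -1.1194
  x_2 = (7 - (2)·-1.4500) / (6) = 1.6500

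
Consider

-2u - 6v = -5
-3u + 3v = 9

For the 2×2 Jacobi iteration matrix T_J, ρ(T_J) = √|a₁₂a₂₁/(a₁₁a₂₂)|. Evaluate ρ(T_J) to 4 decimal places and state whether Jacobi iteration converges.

1.7321

a₁₂a₂₁/(a₁₁a₂₂) = (-6)·(-3) / ((-2)·(3)) = -3.000000
ρ = √|-3.000000| = √3.000000 = 1.7321
ρ > 1, so Jacobi diverges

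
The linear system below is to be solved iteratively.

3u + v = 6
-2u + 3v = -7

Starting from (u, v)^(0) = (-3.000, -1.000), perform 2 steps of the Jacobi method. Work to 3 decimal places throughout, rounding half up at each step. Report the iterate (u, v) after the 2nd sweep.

(3.444, -0.778)

Iteration 1:
  u = (6 - (1)·-1.000) / (3) = 2.333
  v = (-7 - (-2)·-3.000) / (3) = -4.333
Iteration 2:
  u = (6 - (1)·-4.333) / (3) = 3.444
  v = (-7 - (-2)·2.333) / (3) = -0.778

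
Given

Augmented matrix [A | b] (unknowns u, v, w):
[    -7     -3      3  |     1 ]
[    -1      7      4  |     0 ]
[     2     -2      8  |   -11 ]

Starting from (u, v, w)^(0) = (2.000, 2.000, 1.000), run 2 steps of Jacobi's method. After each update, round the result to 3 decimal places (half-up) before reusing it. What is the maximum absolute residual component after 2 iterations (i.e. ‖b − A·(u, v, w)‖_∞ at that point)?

Iteration 1:
  u = (1 - (-3)·2.000 - (3)·1.000) / (-7) = -0.571
  v = (0 - (-1)·2.000 - (4)·1.000) / (7) = -0.286
  w = (-11 - (2)·2.000 - (-2)·2.000) / (8) = -1.375
Iteration 2:
  u = (1 - (-3)·-0.286 - (3)·-1.375) / (-7) = -0.610
  v = (0 - (-1)·-0.571 - (4)·-1.375) / (7) = 0.704
  w = (-11 - (2)·-0.571 - (-2)·-0.286) / (8) = -1.304
Residual b − A·x = (2.754, -0.322, 2.060); ∞-norm = 2.754

2.754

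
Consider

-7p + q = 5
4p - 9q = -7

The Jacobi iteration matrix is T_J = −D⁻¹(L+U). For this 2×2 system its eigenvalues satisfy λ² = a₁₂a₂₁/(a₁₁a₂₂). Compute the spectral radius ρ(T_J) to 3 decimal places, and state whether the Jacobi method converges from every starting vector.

0.252

a₁₂a₂₁/(a₁₁a₂₂) = (1)·(4) / ((-7)·(-9)) = 0.063492
ρ = √|0.063492| = √0.063492 = 0.252
ρ < 1, so Jacobi converges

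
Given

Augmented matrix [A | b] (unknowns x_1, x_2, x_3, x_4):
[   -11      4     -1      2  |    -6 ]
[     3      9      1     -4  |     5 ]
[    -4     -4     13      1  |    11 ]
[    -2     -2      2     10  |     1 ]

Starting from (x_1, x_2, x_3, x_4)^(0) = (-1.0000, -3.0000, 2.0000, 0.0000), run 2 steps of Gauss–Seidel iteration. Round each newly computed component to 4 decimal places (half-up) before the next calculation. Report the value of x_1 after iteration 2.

0.6658

Iteration 1:
  x_1 = (-6 - (4)·-3.0000 - (-1)·2.0000 - (2)·0.0000) / (-11) = -0.7273
  x_2 = (5 - (3)·-0.7273 - (1)·2.0000 - (-4)·0.0000) / (9) = 0.5758
  x_3 = (11 - (-4)·-0.7273 - (-4)·0.5758 - (1)·0.0000) / (13) = 0.7995
  x_4 = (1 - (-2)·-0.7273 - (-2)·0.5758 - (2)·0.7995) / (10) = -0.0902
Iteration 2:
  x_1 = (-6 - (4)·0.5758 - (-1)·0.7995 - (2)·-0.0902) / (-11) = 0.6658
  x_2 = (5 - (3)·0.6658 - (1)·0.7995 - (-4)·-0.0902) / (9) = 0.2047
  x_3 = (11 - (-4)·0.6658 - (-4)·0.2047 - (1)·-0.0902) / (13) = 1.1209
  x_4 = (1 - (-2)·0.6658 - (-2)·0.2047 - (2)·1.1209) / (10) = 0.0499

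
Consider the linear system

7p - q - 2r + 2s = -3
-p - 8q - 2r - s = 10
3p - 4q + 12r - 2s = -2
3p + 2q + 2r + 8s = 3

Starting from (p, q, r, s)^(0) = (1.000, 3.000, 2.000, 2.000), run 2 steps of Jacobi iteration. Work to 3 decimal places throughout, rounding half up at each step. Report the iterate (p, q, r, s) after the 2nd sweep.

(-0.113, -1.323, -1.083, 0.677)

Iteration 1:
  p = (-3 - (-1)·3.000 - (-2)·2.000 - (2)·2.000) / (7) = 0.000
  q = (10 - (-1)·1.000 - (-2)·2.000 - (-1)·2.000) / (-8) = -2.125
  r = (-2 - (3)·1.000 - (-4)·3.000 - (-2)·2.000) / (12) = 0.917
  s = (3 - (3)·1.000 - (2)·3.000 - (2)·2.000) / (8) = -1.250
Iteration 2:
  p = (-3 - (-1)·-2.125 - (-2)·0.917 - (2)·-1.250) / (7) = -0.113
  q = (10 - (-1)·0.000 - (-2)·0.917 - (-1)·-1.250) / (-8) = -1.323
  r = (-2 - (3)·0.000 - (-4)·-2.125 - (-2)·-1.250) / (12) = -1.083
  s = (3 - (3)·0.000 - (2)·-2.125 - (2)·0.917) / (8) = 0.677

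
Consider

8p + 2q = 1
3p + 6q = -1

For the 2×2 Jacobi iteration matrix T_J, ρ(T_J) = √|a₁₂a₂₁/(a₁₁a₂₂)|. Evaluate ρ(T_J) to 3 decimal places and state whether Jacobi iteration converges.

0.354

a₁₂a₂₁/(a₁₁a₂₂) = (2)·(3) / ((8)·(6)) = 0.125000
ρ = √|0.125000| = √0.125000 = 0.354
ρ < 1, so Jacobi converges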